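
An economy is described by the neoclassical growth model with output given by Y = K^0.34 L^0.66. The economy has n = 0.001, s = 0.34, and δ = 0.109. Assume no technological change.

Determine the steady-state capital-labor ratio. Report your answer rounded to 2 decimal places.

In steady state, investment equals break-even investment: s·k^α = (n + δ)·k.
Rearranging, k^(1−α) = s / (n + δ).
k^0.66 = 0.34 / (0.001 + 0.109) = 0.34 / 0.110 = 3.0909
k* = 3.0909^(1/0.66) ≈ 5.5278

k* = 5.53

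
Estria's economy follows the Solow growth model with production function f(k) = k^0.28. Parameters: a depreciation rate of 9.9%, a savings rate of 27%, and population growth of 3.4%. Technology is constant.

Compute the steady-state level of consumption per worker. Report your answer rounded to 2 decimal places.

c* ≈ 0.96

At the steady state, Δk = 0, so s·k^α = (n + δ)·k.
Rearranging, k^(1−α) = s / (n + δ).
k^0.72 = 0.27 / (0.034 + 0.099) = 0.27 / 0.133 = 2.0301
k* = 2.0301^(1/0.72) ≈ 2.6737
y* = (k*)^α = 2.6737^0.28 ≈ 1.3170
c* = (1 − s)·y* = (1 − 0.27) × 1.3170 ≈ 0.9614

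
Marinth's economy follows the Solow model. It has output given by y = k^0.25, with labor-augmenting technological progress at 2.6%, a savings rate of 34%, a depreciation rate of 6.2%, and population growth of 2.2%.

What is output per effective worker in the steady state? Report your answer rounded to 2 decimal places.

y* = 1.46

Steady state requires s·f(k) = (n + g + δ)·k, i.e. s·k^α = (n + g + δ)·k.
Rearranging, k^(1−α) = s / (n + g + δ).
k^0.75 = 0.34 / (0.022 + 0.026 + 0.062) = 0.34 / 0.110 = 3.0909
k* = 3.0909^(1/0.75) ≈ 4.5024
y* = (k*)^α = 4.5024^0.25 ≈ 1.4567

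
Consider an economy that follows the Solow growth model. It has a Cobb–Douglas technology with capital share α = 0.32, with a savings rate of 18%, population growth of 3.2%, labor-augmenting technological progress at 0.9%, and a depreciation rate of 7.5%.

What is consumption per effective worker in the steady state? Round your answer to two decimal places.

c* = 1.01

At the steady state, Δk = 0, so s·k^α = (n + g + δ)·k.
Rearranging, k^(1−α) = s / (n + g + δ).
k^0.68 = 0.18 / (0.032 + 0.009 + 0.075) = 0.18 / 0.116 = 1.5517
k* = 1.5517^(1/0.68) ≈ 1.9081
y* = (k*)^α = 1.9081^0.32 ≈ 1.2297
c* = (1 − s)·y* = (1 − 0.18) × 1.2297 ≈ 1.0084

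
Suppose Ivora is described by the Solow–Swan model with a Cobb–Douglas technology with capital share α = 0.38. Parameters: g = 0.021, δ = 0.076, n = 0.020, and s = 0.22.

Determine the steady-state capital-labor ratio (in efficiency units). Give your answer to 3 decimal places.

In steady state, investment equals break-even investment: s·k^α = (n + g + δ)·k.
Dividing both sides by k: k^(1−α) = s / (n + g + δ).
k^0.62 = 0.22 / (0.020 + 0.021 + 0.076) = 0.22 / 0.117 = 1.8803
k* = 1.8803^(1/0.62) ≈ 2.7689

k* = 2.769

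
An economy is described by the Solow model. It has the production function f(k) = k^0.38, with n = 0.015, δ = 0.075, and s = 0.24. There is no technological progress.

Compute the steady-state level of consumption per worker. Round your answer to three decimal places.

In steady state, investment equals break-even investment: s·k^α = (n + δ)·k.
Dividing both sides by k: k^(1−α) = s / (n + δ).
k^0.62 = 0.24 / (0.015 + 0.075) = 0.24 / 0.090 = 2.6667
k* = 2.6667^(1/0.62) ≈ 4.8647
y* = (k*)^α = 4.8647^0.38 ≈ 1.8242
c* = (1 − s)·y* = (1 − 0.24) × 1.8242 ≈ 1.3864

c* ≈ 1.386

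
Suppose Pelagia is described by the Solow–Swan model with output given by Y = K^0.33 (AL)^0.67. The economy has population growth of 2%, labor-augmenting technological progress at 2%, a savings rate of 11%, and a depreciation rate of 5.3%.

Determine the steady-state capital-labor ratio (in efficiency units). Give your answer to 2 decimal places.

k* = 1.28

In steady state, investment equals break-even investment: s·k^α = (n + g + δ)·k.
Dividing both sides by k: k^(1−α) = s / (n + g + δ).
k^0.67 = 0.11 / (0.020 + 0.020 + 0.053) = 0.11 / 0.093 = 1.1828
k* = 1.1828^(1/0.67) ≈ 1.2848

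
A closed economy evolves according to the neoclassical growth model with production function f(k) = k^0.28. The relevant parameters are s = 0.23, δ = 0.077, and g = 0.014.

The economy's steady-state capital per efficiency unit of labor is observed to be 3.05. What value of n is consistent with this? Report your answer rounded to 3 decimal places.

n ≈ 0.012

In steady state, investment equals break-even investment: s·k^α = (n + g + δ)·k.
So s / (n + g + δ) = (k*)^(1−α) = 3.05^0.72 = 2.2320.
Therefore n + g + δ = s / 2.2320 = 0.23 / 2.2320 = 0.1030, so n = 0.1030 − 0.091 = 0.0120.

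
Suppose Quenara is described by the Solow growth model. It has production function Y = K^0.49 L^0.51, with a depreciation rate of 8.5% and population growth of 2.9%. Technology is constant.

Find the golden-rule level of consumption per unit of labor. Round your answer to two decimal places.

c_gold ≈ 2.07

At the golden rule, f'(k) = n + δ, so α·k^(α−1) = n + δ and k_gold = (α/(n + δ))^(1/(1−α)).
k_gold = (0.49/0.114)^(1/0.51) = 4.2982^1.9608 ≈ 17.4481
c_gold = f(k_gold) − (n + δ)·k_gold = 4.0594 − 0.114×17.4481 ≈ 2.0703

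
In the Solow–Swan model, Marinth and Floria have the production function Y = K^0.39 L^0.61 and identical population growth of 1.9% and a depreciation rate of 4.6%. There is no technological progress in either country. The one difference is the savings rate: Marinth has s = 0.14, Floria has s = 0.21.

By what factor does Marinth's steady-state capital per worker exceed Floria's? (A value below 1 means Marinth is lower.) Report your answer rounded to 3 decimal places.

k*_M / k*_F ≈ 0.514

Steady-state k* = [s/(n + δ)]^(1/(1−α)), so the ratio is [ (s_M/(n + δ)_M) / (s_F/(n + δ)_F) ]^1.6393.
s_M/(n + δ)_M = 0.14/0.065 = 2.1538; s_F/(n + δ)_F = 0.21/0.065 = 3.2308.
Ratio = (2.1538/3.2308)^1.6393 = 0.6666^1.6393 ≈ 0.5144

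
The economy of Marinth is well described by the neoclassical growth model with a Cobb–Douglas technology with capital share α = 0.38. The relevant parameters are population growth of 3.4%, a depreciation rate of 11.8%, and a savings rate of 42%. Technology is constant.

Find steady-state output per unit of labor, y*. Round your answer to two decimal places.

y* = 1.86

In steady state, investment equals break-even investment: s·k^α = (n + δ)·k.
Dividing both sides by k: k^(1−α) = s / (n + δ).
k^0.62 = 0.42 / (0.034 + 0.118) = 0.42 / 0.152 = 2.7632
k* = 2.7632^(1/0.62) ≈ 5.1518
y* = (k*)^α = 5.1518^0.38 ≈ 1.8644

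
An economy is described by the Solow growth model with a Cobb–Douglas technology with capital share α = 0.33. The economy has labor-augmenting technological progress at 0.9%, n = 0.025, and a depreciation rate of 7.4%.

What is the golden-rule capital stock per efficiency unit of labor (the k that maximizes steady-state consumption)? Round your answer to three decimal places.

k_gold ≈ 5.297

The golden rule sets f'(k) = n + g + δ, i.e. α·k^(α−1) = n + g + δ.
So k^(1−α) = α / (n + g + δ) = 0.33 / 0.108 = 3.0556.
k_gold = 3.0556^(1/0.67) ≈ 5.2969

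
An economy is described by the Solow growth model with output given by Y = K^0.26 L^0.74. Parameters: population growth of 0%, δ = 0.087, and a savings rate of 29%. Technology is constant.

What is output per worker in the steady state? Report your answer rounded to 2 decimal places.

y* = 1.53

In steady state, investment equals break-even investment: s·k^α = (n + δ)·k.
Dividing both sides by k: k^(1−α) = s / (n + δ).
k^0.74 = 0.29 / (0.000 + 0.087) = 0.29 / 0.087 = 3.3333
k* = 3.3333^(1/0.74) ≈ 5.0885
y* = (k*)^α = 5.0885^0.26 ≈ 1.5266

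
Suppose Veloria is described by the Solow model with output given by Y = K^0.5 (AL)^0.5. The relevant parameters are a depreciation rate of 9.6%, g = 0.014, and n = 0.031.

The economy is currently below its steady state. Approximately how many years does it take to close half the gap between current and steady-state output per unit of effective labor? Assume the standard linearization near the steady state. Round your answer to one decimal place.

t_½ ≈ 9.8 years

Near the steady state the convergence rate is λ = (1 − α)(n + g + δ).
λ = (1 − 0.5) × 0.141 = 0.5 × 0.141 = 0.0705
Half-life = ln 2 / λ = 0.6931 / 0.0705 ≈ 9.83 years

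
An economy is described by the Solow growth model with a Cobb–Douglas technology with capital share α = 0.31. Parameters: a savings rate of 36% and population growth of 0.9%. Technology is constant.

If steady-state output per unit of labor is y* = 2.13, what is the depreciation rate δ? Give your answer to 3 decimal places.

δ ≈ 0.058

In steady state, investment equals break-even investment: s·k^α = (n + δ)·k.
Since y* = [s/(n + δ)]^(α/(1−α)), we have s/(n + δ) = (y*)^((1−α)/α) = 2.13^2.2258 = 5.3815.
Therefore n + δ = s / 5.3815 = 0.36 / 5.3815 = 0.0669, so δ = 0.0669 − 0.009 = 0.0579.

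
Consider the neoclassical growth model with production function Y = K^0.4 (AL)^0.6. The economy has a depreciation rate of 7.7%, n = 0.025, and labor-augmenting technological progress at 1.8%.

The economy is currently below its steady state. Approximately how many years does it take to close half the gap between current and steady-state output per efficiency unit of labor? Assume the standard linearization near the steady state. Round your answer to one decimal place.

Near the steady state the convergence rate is λ = (1 − α)(n + g + δ).
λ = (1 − 0.4) × 0.120 = 0.6 × 0.120 = 0.0720
Half-life = ln 2 / λ = 0.6931 / 0.0720 ≈ 9.63 years

half-life ≈ 9.6 years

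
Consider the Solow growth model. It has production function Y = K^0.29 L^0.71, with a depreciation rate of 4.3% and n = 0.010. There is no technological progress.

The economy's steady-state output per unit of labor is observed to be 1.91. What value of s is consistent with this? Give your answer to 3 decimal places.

s ≈ 0.258

In steady state, investment equals break-even investment: s·k^α = (n + δ)·k.
Since y* = [s/(n + δ)]^(α/(1−α)), we have s/(n + δ) = (y*)^((1−α)/α) = 1.91^2.4483 = 4.8759.
Therefore s = 4.8759 × (n + δ) = 4.8759 × 0.053 = 0.2584.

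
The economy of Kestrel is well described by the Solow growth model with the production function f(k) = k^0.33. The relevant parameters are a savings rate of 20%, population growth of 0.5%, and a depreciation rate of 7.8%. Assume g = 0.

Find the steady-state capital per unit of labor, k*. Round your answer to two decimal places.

At the steady state, Δk = 0, so s·k^α = (n + δ)·k.
Dividing both sides by k: k^(1−α) = s / (n + δ).
k^0.67 = 0.20 / (0.005 + 0.078) = 0.20 / 0.083 = 2.4096
k* = 2.4096^(1/0.67) ≈ 3.7159

k* = 3.72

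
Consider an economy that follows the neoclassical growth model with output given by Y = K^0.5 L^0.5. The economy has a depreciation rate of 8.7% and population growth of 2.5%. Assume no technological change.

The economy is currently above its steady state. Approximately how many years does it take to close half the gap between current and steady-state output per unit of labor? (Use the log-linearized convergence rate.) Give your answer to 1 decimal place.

half-life ≈ 12.4 years

Near the steady state the convergence rate is λ = (1 − α)(n + δ).
λ = (1 − 0.5) × 0.112 = 0.5 × 0.112 = 0.0560
Half-life = ln 2 / λ = 0.6931 / 0.0560 ≈ 12.38 years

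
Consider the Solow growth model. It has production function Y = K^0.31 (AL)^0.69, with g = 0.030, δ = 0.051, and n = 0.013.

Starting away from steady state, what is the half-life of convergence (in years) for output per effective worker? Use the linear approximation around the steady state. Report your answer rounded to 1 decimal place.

Near the steady state the convergence rate is λ = (1 − α)(n + g + δ).
λ = (1 − 0.31) × 0.094 = 0.69 × 0.094 = 0.06486
Half-life = ln 2 / λ = 0.6931 / 0.06486 ≈ 10.69 years

half-life ≈ 10.7 years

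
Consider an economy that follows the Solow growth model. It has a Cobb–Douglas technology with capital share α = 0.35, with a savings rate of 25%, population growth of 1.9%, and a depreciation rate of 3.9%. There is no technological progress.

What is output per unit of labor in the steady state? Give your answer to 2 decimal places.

y* ≈ 2.20

At the steady state, Δk = 0, so s·k^α = (n + δ)·k.
Dividing both sides by k: k^(1−α) = s / (n + δ).
k^0.65 = 0.25 / (0.019 + 0.039) = 0.25 / 0.058 = 4.3103
k* = 4.3103^(1/0.65) ≈ 9.4660
y* = (k*)^α = 9.4660^0.35 ≈ 2.1961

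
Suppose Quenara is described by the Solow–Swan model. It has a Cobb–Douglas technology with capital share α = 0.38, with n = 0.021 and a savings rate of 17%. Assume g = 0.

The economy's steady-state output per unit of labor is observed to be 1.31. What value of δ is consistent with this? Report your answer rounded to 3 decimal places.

δ ≈ 0.088

Steady state requires s·f(k) = (n + δ)·k, i.e. s·k^α = (n + δ)·k.
Since y* = [s/(n + δ)]^(α/(1−α)), we have s/(n + δ) = (y*)^((1−α)/α) = 1.31^1.6316 = 1.5536.
Therefore n + δ = s / 1.5536 = 0.17 / 1.5536 = 0.1094, so δ = 0.1094 − 0.021 = 0.0884.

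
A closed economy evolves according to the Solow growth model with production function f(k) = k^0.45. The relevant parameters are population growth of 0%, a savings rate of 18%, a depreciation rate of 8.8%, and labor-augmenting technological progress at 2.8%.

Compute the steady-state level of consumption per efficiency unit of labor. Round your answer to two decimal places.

c* = 1.17

Steady state requires s·f(k) = (n + g + δ)·k, i.e. s·k^α = (n + g + δ)·k.
Rearranging, k^(1−α) = s / (n + g + δ).
k^0.55 = 0.18 / (0.000 + 0.028 + 0.088) = 0.18 / 0.116 = 1.5517
k* = 1.5517^(1/0.55) ≈ 2.2229
y* = (k*)^α = 2.2229^0.45 ≈ 1.4326
c* = (1 − s)·y* = (1 − 0.18) × 1.4326 ≈ 1.1747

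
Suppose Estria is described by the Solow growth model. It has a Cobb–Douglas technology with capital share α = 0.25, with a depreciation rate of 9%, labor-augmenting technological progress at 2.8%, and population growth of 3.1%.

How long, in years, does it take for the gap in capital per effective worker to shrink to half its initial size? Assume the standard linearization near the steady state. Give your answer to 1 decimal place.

Near the steady state the convergence rate is λ = (1 − α)(n + g + δ).
λ = (1 − 0.25) × 0.149 = 0.75 × 0.149 = 0.11175
Half-life = ln 2 / λ = 0.6931 / 0.11175 ≈ 6.20 years

half-life ≈ 6.2 years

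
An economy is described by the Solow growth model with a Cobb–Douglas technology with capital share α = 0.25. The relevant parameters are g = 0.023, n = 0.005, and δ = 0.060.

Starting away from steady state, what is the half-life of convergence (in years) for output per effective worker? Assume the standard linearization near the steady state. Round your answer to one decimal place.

Near the steady state the convergence rate is λ = (1 − α)(n + g + δ).
λ = (1 − 0.25) × 0.088 = 0.75 × 0.088 = 0.0660
Half-life = ln 2 / λ = 0.6931 / 0.0660 ≈ 10.50 years

half-life ≈ 10.5 years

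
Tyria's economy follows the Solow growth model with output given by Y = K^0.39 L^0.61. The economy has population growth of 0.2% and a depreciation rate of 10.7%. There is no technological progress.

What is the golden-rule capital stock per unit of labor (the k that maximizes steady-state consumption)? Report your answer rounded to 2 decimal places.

The golden rule sets f'(k) = n + δ, i.e. α·k^(α−1) = n + δ.
So k^(1−α) = α / (n + δ) = 0.39 / 0.109 = 3.5780.
k_gold = 3.5780^(1/0.61) ≈ 8.0836

k_gold ≈ 8.08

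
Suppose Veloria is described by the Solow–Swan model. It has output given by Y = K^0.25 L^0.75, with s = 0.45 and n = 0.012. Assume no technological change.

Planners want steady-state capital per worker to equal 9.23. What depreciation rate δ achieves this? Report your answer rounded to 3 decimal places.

δ ≈ 0.073

Steady state requires s·f(k) = (n + δ)·k, i.e. s·k^α = (n + δ)·k.
So s / (n + δ) = (k*)^(1−α) = 9.23^0.75 = 5.2954.
Therefore n + δ = s / 5.2954 = 0.45 / 5.2954 = 0.0850, so δ = 0.0850 − 0.012 = 0.0730.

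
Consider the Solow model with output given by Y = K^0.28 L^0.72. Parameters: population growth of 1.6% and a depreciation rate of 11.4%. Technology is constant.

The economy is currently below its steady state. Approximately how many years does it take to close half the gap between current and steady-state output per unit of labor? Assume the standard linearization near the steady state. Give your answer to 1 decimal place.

Near the steady state the convergence rate is λ = (1 − α)(n + δ).
λ = (1 − 0.28) × 0.130 = 0.72 × 0.130 = 0.0936
Half-life = ln 2 / λ = 0.6931 / 0.0936 ≈ 7.40 years

half-life ≈ 7.4 years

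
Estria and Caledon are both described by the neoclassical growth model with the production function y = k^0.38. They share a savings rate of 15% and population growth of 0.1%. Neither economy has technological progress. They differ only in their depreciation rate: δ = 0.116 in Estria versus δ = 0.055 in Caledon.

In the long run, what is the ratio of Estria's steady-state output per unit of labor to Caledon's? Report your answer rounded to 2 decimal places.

y*_E / y*_C ≈ 0.64

Steady-state y* = [s/(n + δ)]^(α/(1−α)), so the ratio is [ (s_E/(n + δ)_E) / (s_C/(n + δ)_C) ]^0.6129.
s_E/(n + δ)_E = 0.15/0.117 = 1.2821; s_C/(n + δ)_C = 0.15/0.056 = 2.6786.
Ratio = (1.2821/2.6786)^0.6129 = 0.4786^0.6129 ≈ 0.6366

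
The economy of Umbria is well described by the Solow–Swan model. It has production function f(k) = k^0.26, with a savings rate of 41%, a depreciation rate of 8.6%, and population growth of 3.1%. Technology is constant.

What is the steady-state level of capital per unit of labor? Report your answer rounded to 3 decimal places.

Steady state requires s·f(k) = (n + δ)·k, i.e. s·k^α = (n + δ)·k.
Rearranging, k^(1−α) = s / (n + δ).
k^0.74 = 0.41 / (0.031 + 0.086) = 0.41 / 0.117 = 3.5043
k* = 3.5043^(1/0.74) ≈ 5.4444

k* = 5.444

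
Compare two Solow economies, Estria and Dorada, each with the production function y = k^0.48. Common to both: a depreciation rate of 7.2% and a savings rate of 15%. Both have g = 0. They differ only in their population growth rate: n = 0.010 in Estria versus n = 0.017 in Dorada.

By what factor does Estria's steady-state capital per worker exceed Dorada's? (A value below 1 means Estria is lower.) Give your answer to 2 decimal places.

Steady-state k* = [s/(n + δ)]^(1/(1−α)), so the ratio is [ (s_E/(n + δ)_E) / (s_D/(n + δ)_D) ]^1.9231.
s_E/(n + δ)_E = 0.15/0.082 = 1.8293; s_D/(n + δ)_D = 0.15/0.089 = 1.6854.
Ratio = (1.8293/1.6854)^1.9231 = 1.0854^1.9231 ≈ 1.1707

ratio ≈ 1.17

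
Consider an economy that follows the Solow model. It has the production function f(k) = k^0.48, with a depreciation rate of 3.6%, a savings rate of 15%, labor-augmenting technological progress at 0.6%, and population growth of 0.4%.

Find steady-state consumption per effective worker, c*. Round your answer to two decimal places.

c* ≈ 2.53

At the steady state, Δk = 0, so s·k^α = (n + g + δ)·k.
Rearranging, k^(1−α) = s / (n + g + δ).
k^0.52 = 0.15 / (0.004 + 0.006 + 0.036) = 0.15 / 0.046 = 3.2609
k* = 3.2609^(1/0.52) ≈ 9.7093
y* = (k*)^α = 9.7093^0.48 ≈ 2.9775
c* = (1 − s)·y* = (1 − 0.15) × 2.9775 ≈ 2.5309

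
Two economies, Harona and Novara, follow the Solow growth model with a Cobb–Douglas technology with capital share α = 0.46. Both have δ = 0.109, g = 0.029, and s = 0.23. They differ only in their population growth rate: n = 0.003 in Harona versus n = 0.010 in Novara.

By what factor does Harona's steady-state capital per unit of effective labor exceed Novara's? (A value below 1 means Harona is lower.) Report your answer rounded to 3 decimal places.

Steady-state k* = [s/(n + g + δ)]^(1/(1−α)), so the ratio is [ (s_H/(n + g + δ)_H) / (s_N/(n + g + δ)_N) ]^1.8519.
s_H/(n + g + δ)_H = 0.23/0.141 = 1.6312; s_N/(n + g + δ)_N = 0.23/0.148 = 1.5541.
Ratio = (1.6312/1.5541)^1.8519 = 1.0496^1.8519 ≈ 1.0938

k*_H / k*_N ≈ 1.094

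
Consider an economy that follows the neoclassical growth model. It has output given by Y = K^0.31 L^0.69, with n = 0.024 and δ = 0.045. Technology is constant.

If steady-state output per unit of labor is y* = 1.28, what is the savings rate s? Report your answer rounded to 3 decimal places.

In steady state, investment equals break-even investment: s·k^α = (n + δ)·k.
Since y* = [s/(n + δ)]^(α/(1−α)), we have s/(n + δ) = (y*)^((1−α)/α) = 1.28^2.2258 = 1.7323.
Therefore s = 1.7323 × (n + δ) = 1.7323 × 0.069 = 0.1195.

s ≈ 0.120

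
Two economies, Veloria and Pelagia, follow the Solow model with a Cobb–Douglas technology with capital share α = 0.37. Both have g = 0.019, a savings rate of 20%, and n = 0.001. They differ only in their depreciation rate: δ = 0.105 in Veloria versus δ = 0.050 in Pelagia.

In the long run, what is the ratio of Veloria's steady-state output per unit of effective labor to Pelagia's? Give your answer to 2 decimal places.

Steady-state y* = [s/(n + g + δ)]^(α/(1−α)), so the ratio is [ (s_V/(n + g + δ)_V) / (s_P/(n + g + δ)_P) ]^0.5873.
s_V/(n + g + δ)_V = 0.20/0.125 = 1.6000; s_P/(n + g + δ)_P = 0.20/0.070 = 2.8571.
Ratio = (1.6000/2.8571)^0.5873 = 0.5600^0.5873 ≈ 0.7114

y*_V / y*_P ≈ 0.71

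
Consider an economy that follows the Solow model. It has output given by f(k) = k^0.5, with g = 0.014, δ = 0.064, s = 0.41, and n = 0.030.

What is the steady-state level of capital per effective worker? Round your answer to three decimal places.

k* = 14.412

At the steady state, Δk = 0, so s·k^α = (n + g + δ)·k.
Rearranging, k^(1−α) = s / (n + g + δ).
k^0.5 = 0.41 / (0.030 + 0.014 + 0.064) = 0.41 / 0.108 = 3.7963
k* = 3.7963^(1/0.5) ≈ 14.4119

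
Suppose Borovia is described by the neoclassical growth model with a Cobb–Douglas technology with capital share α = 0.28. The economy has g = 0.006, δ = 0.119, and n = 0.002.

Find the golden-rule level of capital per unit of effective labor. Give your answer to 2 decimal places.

The golden rule sets f'(k) = n + g + δ, i.e. α·k^(α−1) = n + g + δ.
So k^(1−α) = α / (n + g + δ) = 0.28 / 0.127 = 2.2047.
k_gold = 2.2047^(1/0.72) ≈ 2.9983

k_gold ≈ 3.00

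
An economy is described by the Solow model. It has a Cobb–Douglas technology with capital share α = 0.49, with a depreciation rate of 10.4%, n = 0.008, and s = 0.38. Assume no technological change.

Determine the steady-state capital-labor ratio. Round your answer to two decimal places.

At the steady state, Δk = 0, so s·k^α = (n + δ)·k.
Rearranging, k^(1−α) = s / (n + δ).
k^0.51 = 0.38 / (0.008 + 0.104) = 0.38 / 0.112 = 3.3929
k* = 3.3929^(1/0.51) ≈ 10.9733

k* ≈ 10.97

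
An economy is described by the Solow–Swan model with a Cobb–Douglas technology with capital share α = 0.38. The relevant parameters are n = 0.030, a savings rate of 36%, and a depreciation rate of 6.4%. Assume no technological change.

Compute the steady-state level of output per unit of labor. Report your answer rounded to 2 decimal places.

y* ≈ 2.28

At the steady state, Δk = 0, so s·k^α = (n + δ)·k.
Rearranging, k^(1−α) = s / (n + δ).
k^0.62 = 0.36 / (0.030 + 0.064) = 0.36 / 0.094 = 3.8298
k* = 3.8298^(1/0.62) ≈ 8.7218
y* = (k*)^α = 8.7218^0.38 ≈ 2.2774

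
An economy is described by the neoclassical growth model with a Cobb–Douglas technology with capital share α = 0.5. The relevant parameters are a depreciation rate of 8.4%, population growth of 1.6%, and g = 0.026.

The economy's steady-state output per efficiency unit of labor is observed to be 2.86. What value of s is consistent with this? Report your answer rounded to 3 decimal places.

s ≈ 0.360

At the steady state, Δk = 0, so s·k^α = (n + g + δ)·k.
Since y* = [s/(n + g + δ)]^(α/(1−α)), we have s/(n + g + δ) = (y*)^((1−α)/α) = 2.86^1 = 2.8600.
Therefore s = 2.8600 × (n + g + δ) = 2.8600 × 0.126 = 0.3604.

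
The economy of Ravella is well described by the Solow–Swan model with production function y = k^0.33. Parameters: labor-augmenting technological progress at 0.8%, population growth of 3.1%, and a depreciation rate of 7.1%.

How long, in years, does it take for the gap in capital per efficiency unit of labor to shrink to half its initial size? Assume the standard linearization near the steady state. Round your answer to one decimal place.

half-life ≈ 9.4 years

Near the steady state the convergence rate is λ = (1 − α)(n + g + δ).
λ = (1 − 0.33) × 0.110 = 0.67 × 0.110 = 0.0737
Half-life = ln 2 / λ = 0.6931 / 0.0737 ≈ 9.40 years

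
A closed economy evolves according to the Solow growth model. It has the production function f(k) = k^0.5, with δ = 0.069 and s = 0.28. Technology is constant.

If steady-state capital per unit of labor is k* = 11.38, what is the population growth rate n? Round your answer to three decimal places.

n ≈ 0.014

Steady state requires s·f(k) = (n + δ)·k, i.e. s·k^α = (n + δ)·k.
So s / (n + δ) = (k*)^(1−α) = 11.38^0.5 = 3.3734.
Therefore n + δ = s / 3.3734 = 0.28 / 3.3734 = 0.0830, so n = 0.0830 − 0.069 = 0.0140.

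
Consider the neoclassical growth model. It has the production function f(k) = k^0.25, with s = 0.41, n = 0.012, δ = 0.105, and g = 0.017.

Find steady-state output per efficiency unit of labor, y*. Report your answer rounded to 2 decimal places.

At the steady state, Δk = 0, so s·k^α = (n + g + δ)·k.
Rearranging, k^(1−α) = s / (n + g + δ).
k^0.75 = 0.41 / (0.012 + 0.017 + 0.105) = 0.41 / 0.134 = 3.0597
k* = 3.0597^(1/0.75) ≈ 4.4419
y* = (k*)^α = 4.4419^0.25 ≈ 1.4518

y* ≈ 1.45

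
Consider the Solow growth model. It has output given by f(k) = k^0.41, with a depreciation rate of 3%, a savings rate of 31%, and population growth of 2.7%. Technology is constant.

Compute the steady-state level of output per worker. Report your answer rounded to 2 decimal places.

y* = 3.24

Steady state requires s·f(k) = (n + δ)·k, i.e. s·k^α = (n + δ)·k.
Dividing both sides by k: k^(1−α) = s / (n + δ).
k^0.59 = 0.31 / (0.027 + 0.030) = 0.31 / 0.057 = 5.4386
k* = 5.4386^(1/0.59) ≈ 17.6436
y* = (k*)^α = 17.6436^0.41 ≈ 3.2441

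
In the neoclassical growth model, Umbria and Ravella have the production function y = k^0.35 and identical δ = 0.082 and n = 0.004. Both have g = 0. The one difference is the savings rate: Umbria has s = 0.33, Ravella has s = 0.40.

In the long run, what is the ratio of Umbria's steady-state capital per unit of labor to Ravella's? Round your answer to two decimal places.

Steady-state k* = [s/(n + δ)]^(1/(1−α)), so the ratio is [ (s_U/(n + δ)_U) / (s_R/(n + δ)_R) ]^1.5385.
s_U/(n + δ)_U = 0.33/0.086 = 3.8372; s_R/(n + δ)_R = 0.40/0.086 = 4.6512.
Ratio = (3.8372/4.6512)^1.5385 = 0.8250^1.5385 ≈ 0.7438

k*_U / k*_R ≈ 0.74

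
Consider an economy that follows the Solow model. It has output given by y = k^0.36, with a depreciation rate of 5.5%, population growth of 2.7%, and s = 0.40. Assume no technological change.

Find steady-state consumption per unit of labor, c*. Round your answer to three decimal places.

c* = 1.463

In steady state, investment equals break-even investment: s·k^α = (n + δ)·k.
Dividing both sides by k: k^(1−α) = s / (n + δ).
k^0.64 = 0.40 / (0.027 + 0.055) = 0.40 / 0.082 = 4.8780
k* = 4.8780^(1/0.64) ≈ 11.8954
y* = (k*)^α = 11.8954^0.36 ≈ 2.4386
c* = (1 − s)·y* = (1 − 0.40) × 2.4386 ≈ 1.4632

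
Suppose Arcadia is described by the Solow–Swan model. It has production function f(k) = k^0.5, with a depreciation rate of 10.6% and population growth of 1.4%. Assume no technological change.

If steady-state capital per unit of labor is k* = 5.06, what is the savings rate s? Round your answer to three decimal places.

s ≈ 0.270

Steady state requires s·f(k) = (n + δ)·k, i.e. s·k^α = (n + δ)·k.
So s / (n + δ) = (k*)^(1−α) = 5.06^0.5 = 2.2494.
Therefore s = 2.2494 × (n + δ) = 2.2494 × 0.120 = 0.2699.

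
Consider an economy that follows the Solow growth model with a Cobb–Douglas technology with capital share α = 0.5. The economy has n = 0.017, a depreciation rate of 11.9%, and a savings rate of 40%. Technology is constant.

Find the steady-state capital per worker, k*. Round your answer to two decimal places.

k* ≈ 8.65

At the steady state, Δk = 0, so s·k^α = (n + δ)·k.
Dividing both sides by k: k^(1−α) = s / (n + δ).
k^0.5 = 0.40 / (0.017 + 0.119) = 0.40 / 0.136 = 2.9412
k* = 2.9412^(1/0.5) ≈ 8.6507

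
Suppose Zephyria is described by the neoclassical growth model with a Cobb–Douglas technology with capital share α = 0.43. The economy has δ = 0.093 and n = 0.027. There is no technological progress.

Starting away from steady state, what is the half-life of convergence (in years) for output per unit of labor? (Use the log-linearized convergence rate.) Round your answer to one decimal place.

Near the steady state the convergence rate is λ = (1 − α)(n + δ).
λ = (1 − 0.43) × 0.120 = 0.57 × 0.120 = 0.0684
Half-life = ln 2 / λ = 0.6931 / 0.0684 ≈ 10.13 years

about 10.1 years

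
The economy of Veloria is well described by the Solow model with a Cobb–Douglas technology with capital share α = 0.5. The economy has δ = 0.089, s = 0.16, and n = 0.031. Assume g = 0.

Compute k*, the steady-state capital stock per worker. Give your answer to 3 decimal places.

k* = 1.778

Steady state requires s·f(k) = (n + δ)·k, i.e. s·k^α = (n + δ)·k.
Rearranging, k^(1−α) = s / (n + δ).
k^0.5 = 0.16 / (0.031 + 0.089) = 0.16 / 0.120 = 1.3333
k* = 1.3333^(1/0.5) ≈ 1.7777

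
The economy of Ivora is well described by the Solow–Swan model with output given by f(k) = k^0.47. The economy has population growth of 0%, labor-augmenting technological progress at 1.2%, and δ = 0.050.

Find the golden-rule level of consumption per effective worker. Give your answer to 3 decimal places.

c_gold ≈ 3.194

At the golden rule, f'(k) = n + g + δ, so α·k^(α−1) = n + g + δ and k_gold = (α/(n + g + δ))^(1/(1−α)).
k_gold = (0.47/0.062)^(1/0.53) = 7.5806^1.8868 ≈ 45.6904
c_gold = f(k_gold) − (n + g + δ)·k_gold = 6.0272 − 0.062×45.6904 ≈ 3.1944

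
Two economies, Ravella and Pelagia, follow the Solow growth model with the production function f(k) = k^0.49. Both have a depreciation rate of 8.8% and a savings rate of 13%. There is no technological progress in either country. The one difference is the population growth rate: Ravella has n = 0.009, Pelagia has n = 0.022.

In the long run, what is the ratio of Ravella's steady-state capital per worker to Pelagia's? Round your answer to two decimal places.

ratio ≈ 1.28

Steady-state k* = [s/(n + δ)]^(1/(1−α)), so the ratio is [ (s_R/(n + δ)_R) / (s_P/(n + δ)_P) ]^1.9608.
s_R/(n + δ)_R = 0.13/0.097 = 1.3402; s_P/(n + δ)_P = 0.13/0.110 = 1.1818.
Ratio = (1.3402/1.1818)^1.9608 = 1.1340^1.9608 ≈ 1.2796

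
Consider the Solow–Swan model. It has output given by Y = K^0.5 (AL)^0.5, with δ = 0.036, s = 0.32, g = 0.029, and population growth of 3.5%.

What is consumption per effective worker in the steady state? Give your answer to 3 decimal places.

c* = 2.176

Steady state requires s·f(k) = (n + g + δ)·k, i.e. s·k^α = (n + g + δ)·k.
Rearranging, k^(1−α) = s / (n + g + δ).
k^0.5 = 0.32 / (0.035 + 0.029 + 0.036) = 0.32 / 0.100 = 3.2000
k* = 3.2000^(1/0.5) ≈ 10.2400
y* = (k*)^α = 10.2400^0.5 ≈ 3.2000
c* = (1 − s)·y* = (1 − 0.32) × 3.2000 ≈ 2.1760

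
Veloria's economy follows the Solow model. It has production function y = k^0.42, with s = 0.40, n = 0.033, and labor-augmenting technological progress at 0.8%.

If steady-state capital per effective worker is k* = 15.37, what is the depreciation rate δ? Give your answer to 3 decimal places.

Steady state requires s·f(k) = (n + g + δ)·k, i.e. s·k^α = (n + g + δ)·k.
So s / (n + g + δ) = (k*)^(1−α) = 15.37^0.58 = 4.8783.
Therefore n + g + δ = s / 4.8783 = 0.40 / 4.8783 = 0.0820, so δ = 0.0820 − 0.041 = 0.0410.

δ ≈ 0.041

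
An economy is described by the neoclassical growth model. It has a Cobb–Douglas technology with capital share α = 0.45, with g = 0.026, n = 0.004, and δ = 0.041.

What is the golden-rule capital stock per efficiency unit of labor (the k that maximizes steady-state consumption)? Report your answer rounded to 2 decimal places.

The golden rule sets f'(k) = n + g + δ, i.e. α·k^(α−1) = n + g + δ.
So k^(1−α) = α / (n + g + δ) = 0.45 / 0.071 = 6.3380.
k_gold = 6.3380^(1/0.55) ≈ 28.7141

k_gold ≈ 28.71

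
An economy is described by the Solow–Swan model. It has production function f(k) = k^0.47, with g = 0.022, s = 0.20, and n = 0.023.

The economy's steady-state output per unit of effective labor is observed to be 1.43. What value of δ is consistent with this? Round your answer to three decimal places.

δ ≈ 0.089

In steady state, investment equals break-even investment: s·k^α = (n + g + δ)·k.
Since y* = [s/(n + g + δ)]^(α/(1−α)), we have s/(n + g + δ) = (y*)^((1−α)/α) = 1.43^1.1277 = 1.4968.
Therefore n + g + δ = s / 1.4968 = 0.20 / 1.4968 = 0.1336, so δ = 0.1336 − 0.045 = 0.0886.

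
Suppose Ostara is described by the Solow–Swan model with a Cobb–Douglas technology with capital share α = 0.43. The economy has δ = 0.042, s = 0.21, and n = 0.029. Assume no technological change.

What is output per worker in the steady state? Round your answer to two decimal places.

y* ≈ 2.27

At the steady state, Δk = 0, so s·k^α = (n + δ)·k.
Rearranging, k^(1−α) = s / (n + δ).
k^0.57 = 0.21 / (0.029 + 0.042) = 0.21 / 0.071 = 2.9577
k* = 2.9577^(1/0.57) ≈ 6.7025
y* = (k*)^α = 6.7025^0.43 ≈ 2.2661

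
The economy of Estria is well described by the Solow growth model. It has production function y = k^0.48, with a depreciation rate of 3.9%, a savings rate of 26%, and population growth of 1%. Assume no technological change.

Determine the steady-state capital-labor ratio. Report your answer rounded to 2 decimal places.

Steady state requires s·f(k) = (n + δ)·k, i.e. s·k^α = (n + δ)·k.
Dividing both sides by k: k^(1−α) = s / (n + δ).
k^0.52 = 0.26 / (0.010 + 0.039) = 0.26 / 0.049 = 5.3061
k* = 5.3061^(1/0.52) ≈ 24.7628

k* ≈ 24.76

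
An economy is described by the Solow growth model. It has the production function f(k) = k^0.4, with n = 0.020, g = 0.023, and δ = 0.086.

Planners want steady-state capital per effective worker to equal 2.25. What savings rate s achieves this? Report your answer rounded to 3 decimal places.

In steady state, investment equals break-even investment: s·k^α = (n + g + δ)·k.
So s / (n + g + δ) = (k*)^(1−α) = 2.25^0.6 = 1.6267.
Therefore s = 1.6267 × (n + g + δ) = 1.6267 × 0.129 = 0.2098.

s ≈ 0.210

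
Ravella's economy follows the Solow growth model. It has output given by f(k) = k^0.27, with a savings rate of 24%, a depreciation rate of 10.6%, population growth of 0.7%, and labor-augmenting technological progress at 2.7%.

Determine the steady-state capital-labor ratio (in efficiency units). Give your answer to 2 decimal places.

k* ≈ 2.09

Steady state requires s·f(k) = (n + g + δ)·k, i.e. s·k^α = (n + g + δ)·k.
Rearranging, k^(1−α) = s / (n + g + δ).
k^0.73 = 0.24 / (0.007 + 0.027 + 0.106) = 0.24 / 0.140 = 1.7143
k* = 1.7143^(1/0.73) ≈ 2.0925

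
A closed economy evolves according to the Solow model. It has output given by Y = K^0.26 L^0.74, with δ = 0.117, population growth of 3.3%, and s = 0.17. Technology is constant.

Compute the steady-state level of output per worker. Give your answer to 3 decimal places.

In steady state, investment equals break-even investment: s·k^α = (n + δ)·k.
Dividing both sides by k: k^(1−α) = s / (n + δ).
k^0.74 = 0.17 / (0.033 + 0.117) = 0.17 / 0.150 = 1.1333
k* = 1.1333^(1/0.74) ≈ 1.1842
y* = (k*)^α = 1.1842^0.26 ≈ 1.0449

y* ≈ 1.045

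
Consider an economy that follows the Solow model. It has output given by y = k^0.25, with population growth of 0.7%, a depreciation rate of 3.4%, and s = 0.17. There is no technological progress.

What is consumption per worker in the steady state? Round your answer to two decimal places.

c* = 1.33

In steady state, investment equals break-even investment: s·k^α = (n + δ)·k.
Rearranging, k^(1−α) = s / (n + δ).
k^0.75 = 0.17 / (0.007 + 0.034) = 0.17 / 0.041 = 4.1463
k* = 4.1463^(1/0.75) ≈ 6.6611
y* = (k*)^α = 6.6611^0.25 ≈ 1.6065
c* = (1 − s)·y* = (1 − 0.17) × 1.6065 ≈ 1.3334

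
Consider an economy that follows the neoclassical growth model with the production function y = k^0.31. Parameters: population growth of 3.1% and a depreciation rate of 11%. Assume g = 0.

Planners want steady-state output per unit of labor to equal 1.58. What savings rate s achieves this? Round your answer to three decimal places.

Steady state requires s·f(k) = (n + δ)·k, i.e. s·k^α = (n + δ)·k.
Since y* = [s/(n + δ)]^(α/(1−α)), we have s/(n + δ) = (y*)^((1−α)/α) = 1.58^2.2258 = 2.7680.
Therefore s = 2.7680 × (n + δ) = 2.7680 × 0.141 = 0.3903.

s ≈ 0.390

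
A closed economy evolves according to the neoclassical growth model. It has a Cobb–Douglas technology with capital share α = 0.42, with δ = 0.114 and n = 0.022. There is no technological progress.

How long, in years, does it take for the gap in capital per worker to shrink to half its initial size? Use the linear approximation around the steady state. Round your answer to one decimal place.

Near the steady state the convergence rate is λ = (1 − α)(n + δ).
λ = (1 − 0.42) × 0.136 = 0.58 × 0.136 = 0.07888
Half-life = ln 2 / λ = 0.6931 / 0.07888 ≈ 8.79 years

half-life ≈ 8.8 years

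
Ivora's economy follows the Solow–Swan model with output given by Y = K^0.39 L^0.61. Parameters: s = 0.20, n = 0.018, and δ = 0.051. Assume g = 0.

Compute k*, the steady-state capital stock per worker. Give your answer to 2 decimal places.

k* ≈ 5.72

In steady state, investment equals break-even investment: s·k^α = (n + δ)·k.
Dividing both sides by k: k^(1−α) = s / (n + δ).
k^0.61 = 0.20 / (0.018 + 0.051) = 0.20 / 0.069 = 2.8986
k* = 2.8986^(1/0.61) ≈ 5.7238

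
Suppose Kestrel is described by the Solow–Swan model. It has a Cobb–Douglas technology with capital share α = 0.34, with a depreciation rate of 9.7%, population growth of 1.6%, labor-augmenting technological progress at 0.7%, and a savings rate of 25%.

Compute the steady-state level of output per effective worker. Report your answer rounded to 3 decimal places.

At the steady state, Δk = 0, so s·k^α = (n + g + δ)·k.
Rearranging, k^(1−α) = s / (n + g + δ).
k^0.66 = 0.25 / (0.016 + 0.007 + 0.097) = 0.25 / 0.120 = 2.0833
k* = 2.0833^(1/0.66) ≈ 3.0406
y* = (k*)^α = 3.0406^0.34 ≈ 1.4595

y* = 1.460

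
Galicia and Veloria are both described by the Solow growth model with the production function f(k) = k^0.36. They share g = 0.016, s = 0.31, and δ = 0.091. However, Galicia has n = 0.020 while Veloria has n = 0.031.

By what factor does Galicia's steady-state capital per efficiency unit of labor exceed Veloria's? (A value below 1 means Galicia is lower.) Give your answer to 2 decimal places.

Steady-state k* = [s/(n + g + δ)]^(1/(1−α)), so the ratio is [ (s_G/(n + g + δ)_G) / (s_V/(n + g + δ)_V) ]^1.5625.
s_G/(n + g + δ)_G = 0.31/0.127 = 2.4409; s_V/(n + g + δ)_V = 0.31/0.138 = 2.2464.
Ratio = (2.4409/2.2464)^1.5625 = 1.0866^1.5625 ≈ 1.1386

ratio ≈ 1.14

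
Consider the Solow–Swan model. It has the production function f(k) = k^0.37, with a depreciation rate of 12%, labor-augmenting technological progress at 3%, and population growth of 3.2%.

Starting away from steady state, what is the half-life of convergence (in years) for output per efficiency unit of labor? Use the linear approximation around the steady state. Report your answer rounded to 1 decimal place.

Near the steady state the convergence rate is λ = (1 − α)(n + g + δ).
λ = (1 − 0.37) × 0.182 = 0.63 × 0.182 = 0.11466
Half-life = ln 2 / λ = 0.6931 / 0.11466 ≈ 6.04 years

about 6.0 years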